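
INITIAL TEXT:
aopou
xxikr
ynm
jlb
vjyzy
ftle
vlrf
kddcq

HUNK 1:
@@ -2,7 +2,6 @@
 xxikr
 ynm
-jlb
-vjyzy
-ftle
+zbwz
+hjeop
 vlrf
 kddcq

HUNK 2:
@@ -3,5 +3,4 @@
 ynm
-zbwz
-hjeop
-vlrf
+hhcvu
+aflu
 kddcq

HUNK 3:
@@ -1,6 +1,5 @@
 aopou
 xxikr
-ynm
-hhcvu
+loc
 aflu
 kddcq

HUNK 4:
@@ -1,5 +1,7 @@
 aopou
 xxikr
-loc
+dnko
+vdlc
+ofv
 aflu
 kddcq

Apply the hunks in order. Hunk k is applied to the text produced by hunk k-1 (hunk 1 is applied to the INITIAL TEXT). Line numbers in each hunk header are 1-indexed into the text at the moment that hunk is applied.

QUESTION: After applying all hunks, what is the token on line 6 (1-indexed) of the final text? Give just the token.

Hunk 1: at line 2 remove [jlb,vjyzy,ftle] add [zbwz,hjeop] -> 7 lines: aopou xxikr ynm zbwz hjeop vlrf kddcq
Hunk 2: at line 3 remove [zbwz,hjeop,vlrf] add [hhcvu,aflu] -> 6 lines: aopou xxikr ynm hhcvu aflu kddcq
Hunk 3: at line 1 remove [ynm,hhcvu] add [loc] -> 5 lines: aopou xxikr loc aflu kddcq
Hunk 4: at line 1 remove [loc] add [dnko,vdlc,ofv] -> 7 lines: aopou xxikr dnko vdlc ofv aflu kddcq
Final line 6: aflu

Answer: aflu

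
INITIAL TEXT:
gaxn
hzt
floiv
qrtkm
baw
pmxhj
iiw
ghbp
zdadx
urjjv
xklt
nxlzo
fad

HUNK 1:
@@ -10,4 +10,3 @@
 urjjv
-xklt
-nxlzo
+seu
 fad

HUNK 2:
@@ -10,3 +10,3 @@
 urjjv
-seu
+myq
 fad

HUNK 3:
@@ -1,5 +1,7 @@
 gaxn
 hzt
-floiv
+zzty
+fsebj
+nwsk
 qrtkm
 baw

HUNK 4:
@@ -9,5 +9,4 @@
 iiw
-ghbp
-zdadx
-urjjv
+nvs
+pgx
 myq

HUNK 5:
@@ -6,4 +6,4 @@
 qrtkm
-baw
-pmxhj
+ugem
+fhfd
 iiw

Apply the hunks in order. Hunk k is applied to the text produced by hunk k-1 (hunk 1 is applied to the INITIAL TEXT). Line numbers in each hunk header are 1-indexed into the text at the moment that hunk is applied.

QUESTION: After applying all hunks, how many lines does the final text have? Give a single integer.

Hunk 1: at line 10 remove [xklt,nxlzo] add [seu] -> 12 lines: gaxn hzt floiv qrtkm baw pmxhj iiw ghbp zdadx urjjv seu fad
Hunk 2: at line 10 remove [seu] add [myq] -> 12 lines: gaxn hzt floiv qrtkm baw pmxhj iiw ghbp zdadx urjjv myq fad
Hunk 3: at line 1 remove [floiv] add [zzty,fsebj,nwsk] -> 14 lines: gaxn hzt zzty fsebj nwsk qrtkm baw pmxhj iiw ghbp zdadx urjjv myq fad
Hunk 4: at line 9 remove [ghbp,zdadx,urjjv] add [nvs,pgx] -> 13 lines: gaxn hzt zzty fsebj nwsk qrtkm baw pmxhj iiw nvs pgx myq fad
Hunk 5: at line 6 remove [baw,pmxhj] add [ugem,fhfd] -> 13 lines: gaxn hzt zzty fsebj nwsk qrtkm ugem fhfd iiw nvs pgx myq fad
Final line count: 13

Answer: 13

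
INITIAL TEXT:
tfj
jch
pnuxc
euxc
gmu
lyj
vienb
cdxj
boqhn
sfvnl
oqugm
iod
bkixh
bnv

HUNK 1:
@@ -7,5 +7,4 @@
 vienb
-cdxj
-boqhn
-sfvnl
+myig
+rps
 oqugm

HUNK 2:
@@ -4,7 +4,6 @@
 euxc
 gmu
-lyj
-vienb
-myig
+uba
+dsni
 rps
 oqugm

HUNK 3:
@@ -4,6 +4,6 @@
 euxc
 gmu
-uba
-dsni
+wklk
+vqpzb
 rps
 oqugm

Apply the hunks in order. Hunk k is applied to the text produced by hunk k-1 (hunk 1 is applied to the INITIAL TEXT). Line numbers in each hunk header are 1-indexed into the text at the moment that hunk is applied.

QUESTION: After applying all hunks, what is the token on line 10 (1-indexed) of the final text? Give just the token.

Answer: iod

Derivation:
Hunk 1: at line 7 remove [cdxj,boqhn,sfvnl] add [myig,rps] -> 13 lines: tfj jch pnuxc euxc gmu lyj vienb myig rps oqugm iod bkixh bnv
Hunk 2: at line 4 remove [lyj,vienb,myig] add [uba,dsni] -> 12 lines: tfj jch pnuxc euxc gmu uba dsni rps oqugm iod bkixh bnv
Hunk 3: at line 4 remove [uba,dsni] add [wklk,vqpzb] -> 12 lines: tfj jch pnuxc euxc gmu wklk vqpzb rps oqugm iod bkixh bnv
Final line 10: iod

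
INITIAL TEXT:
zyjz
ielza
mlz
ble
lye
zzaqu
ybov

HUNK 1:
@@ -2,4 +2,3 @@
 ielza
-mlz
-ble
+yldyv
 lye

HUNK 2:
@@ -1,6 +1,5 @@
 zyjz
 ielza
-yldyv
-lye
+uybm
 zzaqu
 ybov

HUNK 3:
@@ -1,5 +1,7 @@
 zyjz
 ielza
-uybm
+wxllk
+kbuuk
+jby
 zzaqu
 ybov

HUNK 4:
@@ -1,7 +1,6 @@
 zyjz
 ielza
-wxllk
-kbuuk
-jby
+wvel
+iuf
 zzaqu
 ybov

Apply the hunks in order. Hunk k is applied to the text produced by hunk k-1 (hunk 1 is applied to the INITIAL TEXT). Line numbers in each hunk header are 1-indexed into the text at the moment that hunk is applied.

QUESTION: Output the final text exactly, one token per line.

Hunk 1: at line 2 remove [mlz,ble] add [yldyv] -> 6 lines: zyjz ielza yldyv lye zzaqu ybov
Hunk 2: at line 1 remove [yldyv,lye] add [uybm] -> 5 lines: zyjz ielza uybm zzaqu ybov
Hunk 3: at line 1 remove [uybm] add [wxllk,kbuuk,jby] -> 7 lines: zyjz ielza wxllk kbuuk jby zzaqu ybov
Hunk 4: at line 1 remove [wxllk,kbuuk,jby] add [wvel,iuf] -> 6 lines: zyjz ielza wvel iuf zzaqu ybov

Answer: zyjz
ielza
wvel
iuf
zzaqu
ybov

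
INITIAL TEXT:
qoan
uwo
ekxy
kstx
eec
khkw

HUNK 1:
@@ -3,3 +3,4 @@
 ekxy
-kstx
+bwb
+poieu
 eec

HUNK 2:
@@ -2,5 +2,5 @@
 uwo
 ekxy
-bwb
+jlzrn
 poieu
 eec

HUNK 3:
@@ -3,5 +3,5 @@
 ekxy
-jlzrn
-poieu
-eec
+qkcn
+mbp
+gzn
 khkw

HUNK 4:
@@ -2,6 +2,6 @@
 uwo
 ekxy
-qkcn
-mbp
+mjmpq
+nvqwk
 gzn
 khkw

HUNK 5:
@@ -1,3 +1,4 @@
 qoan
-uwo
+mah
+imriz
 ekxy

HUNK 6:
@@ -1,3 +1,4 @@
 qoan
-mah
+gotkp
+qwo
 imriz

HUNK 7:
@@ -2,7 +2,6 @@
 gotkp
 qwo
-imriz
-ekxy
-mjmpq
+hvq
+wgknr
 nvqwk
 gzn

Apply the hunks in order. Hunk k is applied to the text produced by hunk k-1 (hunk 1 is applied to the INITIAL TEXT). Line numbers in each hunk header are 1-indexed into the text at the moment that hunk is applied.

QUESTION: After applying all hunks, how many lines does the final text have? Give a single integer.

Hunk 1: at line 3 remove [kstx] add [bwb,poieu] -> 7 lines: qoan uwo ekxy bwb poieu eec khkw
Hunk 2: at line 2 remove [bwb] add [jlzrn] -> 7 lines: qoan uwo ekxy jlzrn poieu eec khkw
Hunk 3: at line 3 remove [jlzrn,poieu,eec] add [qkcn,mbp,gzn] -> 7 lines: qoan uwo ekxy qkcn mbp gzn khkw
Hunk 4: at line 2 remove [qkcn,mbp] add [mjmpq,nvqwk] -> 7 lines: qoan uwo ekxy mjmpq nvqwk gzn khkw
Hunk 5: at line 1 remove [uwo] add [mah,imriz] -> 8 lines: qoan mah imriz ekxy mjmpq nvqwk gzn khkw
Hunk 6: at line 1 remove [mah] add [gotkp,qwo] -> 9 lines: qoan gotkp qwo imriz ekxy mjmpq nvqwk gzn khkw
Hunk 7: at line 2 remove [imriz,ekxy,mjmpq] add [hvq,wgknr] -> 8 lines: qoan gotkp qwo hvq wgknr nvqwk gzn khkw
Final line count: 8

Answer: 8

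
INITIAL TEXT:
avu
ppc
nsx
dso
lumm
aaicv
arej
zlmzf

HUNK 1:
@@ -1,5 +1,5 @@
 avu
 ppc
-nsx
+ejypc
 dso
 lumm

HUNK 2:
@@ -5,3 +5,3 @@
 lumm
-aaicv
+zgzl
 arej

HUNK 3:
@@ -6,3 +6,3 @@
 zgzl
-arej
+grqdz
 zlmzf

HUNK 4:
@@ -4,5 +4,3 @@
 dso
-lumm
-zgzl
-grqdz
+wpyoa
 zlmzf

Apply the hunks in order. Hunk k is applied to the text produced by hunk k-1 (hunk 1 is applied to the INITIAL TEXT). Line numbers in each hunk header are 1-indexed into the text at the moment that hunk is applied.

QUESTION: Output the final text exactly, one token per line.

Hunk 1: at line 1 remove [nsx] add [ejypc] -> 8 lines: avu ppc ejypc dso lumm aaicv arej zlmzf
Hunk 2: at line 5 remove [aaicv] add [zgzl] -> 8 lines: avu ppc ejypc dso lumm zgzl arej zlmzf
Hunk 3: at line 6 remove [arej] add [grqdz] -> 8 lines: avu ppc ejypc dso lumm zgzl grqdz zlmzf
Hunk 4: at line 4 remove [lumm,zgzl,grqdz] add [wpyoa] -> 6 lines: avu ppc ejypc dso wpyoa zlmzf

Answer: avu
ppc
ejypc
dso
wpyoa
zlmzf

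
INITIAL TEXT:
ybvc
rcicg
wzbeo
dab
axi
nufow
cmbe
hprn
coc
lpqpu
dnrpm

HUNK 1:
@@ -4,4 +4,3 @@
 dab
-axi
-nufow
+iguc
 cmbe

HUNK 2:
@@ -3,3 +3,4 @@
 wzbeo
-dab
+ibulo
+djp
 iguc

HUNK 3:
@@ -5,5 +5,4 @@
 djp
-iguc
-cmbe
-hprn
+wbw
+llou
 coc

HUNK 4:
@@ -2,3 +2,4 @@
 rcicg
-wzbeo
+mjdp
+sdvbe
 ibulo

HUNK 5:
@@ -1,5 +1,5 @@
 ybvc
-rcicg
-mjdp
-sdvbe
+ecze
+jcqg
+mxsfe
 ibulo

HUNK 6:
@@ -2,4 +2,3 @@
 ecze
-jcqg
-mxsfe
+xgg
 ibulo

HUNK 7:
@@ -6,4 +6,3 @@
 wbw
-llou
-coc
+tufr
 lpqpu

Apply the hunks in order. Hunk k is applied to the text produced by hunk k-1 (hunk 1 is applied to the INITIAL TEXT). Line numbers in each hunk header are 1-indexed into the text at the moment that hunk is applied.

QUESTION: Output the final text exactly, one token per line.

Answer: ybvc
ecze
xgg
ibulo
djp
wbw
tufr
lpqpu
dnrpm

Derivation:
Hunk 1: at line 4 remove [axi,nufow] add [iguc] -> 10 lines: ybvc rcicg wzbeo dab iguc cmbe hprn coc lpqpu dnrpm
Hunk 2: at line 3 remove [dab] add [ibulo,djp] -> 11 lines: ybvc rcicg wzbeo ibulo djp iguc cmbe hprn coc lpqpu dnrpm
Hunk 3: at line 5 remove [iguc,cmbe,hprn] add [wbw,llou] -> 10 lines: ybvc rcicg wzbeo ibulo djp wbw llou coc lpqpu dnrpm
Hunk 4: at line 2 remove [wzbeo] add [mjdp,sdvbe] -> 11 lines: ybvc rcicg mjdp sdvbe ibulo djp wbw llou coc lpqpu dnrpm
Hunk 5: at line 1 remove [rcicg,mjdp,sdvbe] add [ecze,jcqg,mxsfe] -> 11 lines: ybvc ecze jcqg mxsfe ibulo djp wbw llou coc lpqpu dnrpm
Hunk 6: at line 2 remove [jcqg,mxsfe] add [xgg] -> 10 lines: ybvc ecze xgg ibulo djp wbw llou coc lpqpu dnrpm
Hunk 7: at line 6 remove [llou,coc] add [tufr] -> 9 lines: ybvc ecze xgg ibulo djp wbw tufr lpqpu dnrpm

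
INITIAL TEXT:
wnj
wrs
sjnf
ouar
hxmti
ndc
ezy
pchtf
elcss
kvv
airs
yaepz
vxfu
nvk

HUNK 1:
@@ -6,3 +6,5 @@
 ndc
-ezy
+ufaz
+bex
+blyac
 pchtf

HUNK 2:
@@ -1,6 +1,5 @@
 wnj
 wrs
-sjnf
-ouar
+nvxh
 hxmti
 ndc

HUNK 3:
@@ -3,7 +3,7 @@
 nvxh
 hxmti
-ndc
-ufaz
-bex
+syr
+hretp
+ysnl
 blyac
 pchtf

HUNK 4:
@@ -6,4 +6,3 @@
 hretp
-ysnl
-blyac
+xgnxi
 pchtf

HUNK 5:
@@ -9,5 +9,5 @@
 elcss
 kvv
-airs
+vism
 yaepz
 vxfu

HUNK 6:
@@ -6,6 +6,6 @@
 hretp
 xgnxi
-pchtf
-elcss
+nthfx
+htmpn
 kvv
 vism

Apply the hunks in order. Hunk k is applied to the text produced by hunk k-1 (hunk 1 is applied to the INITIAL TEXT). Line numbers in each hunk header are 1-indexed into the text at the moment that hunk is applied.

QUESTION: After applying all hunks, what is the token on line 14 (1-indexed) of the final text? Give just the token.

Hunk 1: at line 6 remove [ezy] add [ufaz,bex,blyac] -> 16 lines: wnj wrs sjnf ouar hxmti ndc ufaz bex blyac pchtf elcss kvv airs yaepz vxfu nvk
Hunk 2: at line 1 remove [sjnf,ouar] add [nvxh] -> 15 lines: wnj wrs nvxh hxmti ndc ufaz bex blyac pchtf elcss kvv airs yaepz vxfu nvk
Hunk 3: at line 3 remove [ndc,ufaz,bex] add [syr,hretp,ysnl] -> 15 lines: wnj wrs nvxh hxmti syr hretp ysnl blyac pchtf elcss kvv airs yaepz vxfu nvk
Hunk 4: at line 6 remove [ysnl,blyac] add [xgnxi] -> 14 lines: wnj wrs nvxh hxmti syr hretp xgnxi pchtf elcss kvv airs yaepz vxfu nvk
Hunk 5: at line 9 remove [airs] add [vism] -> 14 lines: wnj wrs nvxh hxmti syr hretp xgnxi pchtf elcss kvv vism yaepz vxfu nvk
Hunk 6: at line 6 remove [pchtf,elcss] add [nthfx,htmpn] -> 14 lines: wnj wrs nvxh hxmti syr hretp xgnxi nthfx htmpn kvv vism yaepz vxfu nvk
Final line 14: nvk

Answer: nvk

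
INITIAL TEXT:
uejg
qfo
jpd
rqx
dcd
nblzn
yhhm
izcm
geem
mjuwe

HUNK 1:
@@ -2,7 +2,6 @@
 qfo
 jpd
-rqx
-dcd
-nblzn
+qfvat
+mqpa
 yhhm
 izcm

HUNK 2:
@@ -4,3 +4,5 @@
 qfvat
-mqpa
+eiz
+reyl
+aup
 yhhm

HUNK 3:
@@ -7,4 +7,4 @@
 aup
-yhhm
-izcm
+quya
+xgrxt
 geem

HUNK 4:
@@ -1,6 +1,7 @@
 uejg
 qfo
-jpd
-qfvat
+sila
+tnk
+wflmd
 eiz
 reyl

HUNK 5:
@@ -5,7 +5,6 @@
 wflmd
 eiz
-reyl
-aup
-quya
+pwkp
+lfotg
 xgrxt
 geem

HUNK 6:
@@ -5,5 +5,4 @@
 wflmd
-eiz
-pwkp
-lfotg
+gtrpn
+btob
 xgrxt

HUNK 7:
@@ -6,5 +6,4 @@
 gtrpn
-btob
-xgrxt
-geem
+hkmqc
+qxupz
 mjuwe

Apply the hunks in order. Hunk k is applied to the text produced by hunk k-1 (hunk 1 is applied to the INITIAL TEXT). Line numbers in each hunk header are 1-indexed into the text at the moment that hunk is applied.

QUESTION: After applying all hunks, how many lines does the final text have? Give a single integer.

Hunk 1: at line 2 remove [rqx,dcd,nblzn] add [qfvat,mqpa] -> 9 lines: uejg qfo jpd qfvat mqpa yhhm izcm geem mjuwe
Hunk 2: at line 4 remove [mqpa] add [eiz,reyl,aup] -> 11 lines: uejg qfo jpd qfvat eiz reyl aup yhhm izcm geem mjuwe
Hunk 3: at line 7 remove [yhhm,izcm] add [quya,xgrxt] -> 11 lines: uejg qfo jpd qfvat eiz reyl aup quya xgrxt geem mjuwe
Hunk 4: at line 1 remove [jpd,qfvat] add [sila,tnk,wflmd] -> 12 lines: uejg qfo sila tnk wflmd eiz reyl aup quya xgrxt geem mjuwe
Hunk 5: at line 5 remove [reyl,aup,quya] add [pwkp,lfotg] -> 11 lines: uejg qfo sila tnk wflmd eiz pwkp lfotg xgrxt geem mjuwe
Hunk 6: at line 5 remove [eiz,pwkp,lfotg] add [gtrpn,btob] -> 10 lines: uejg qfo sila tnk wflmd gtrpn btob xgrxt geem mjuwe
Hunk 7: at line 6 remove [btob,xgrxt,geem] add [hkmqc,qxupz] -> 9 lines: uejg qfo sila tnk wflmd gtrpn hkmqc qxupz mjuwe
Final line count: 9

Answer: 9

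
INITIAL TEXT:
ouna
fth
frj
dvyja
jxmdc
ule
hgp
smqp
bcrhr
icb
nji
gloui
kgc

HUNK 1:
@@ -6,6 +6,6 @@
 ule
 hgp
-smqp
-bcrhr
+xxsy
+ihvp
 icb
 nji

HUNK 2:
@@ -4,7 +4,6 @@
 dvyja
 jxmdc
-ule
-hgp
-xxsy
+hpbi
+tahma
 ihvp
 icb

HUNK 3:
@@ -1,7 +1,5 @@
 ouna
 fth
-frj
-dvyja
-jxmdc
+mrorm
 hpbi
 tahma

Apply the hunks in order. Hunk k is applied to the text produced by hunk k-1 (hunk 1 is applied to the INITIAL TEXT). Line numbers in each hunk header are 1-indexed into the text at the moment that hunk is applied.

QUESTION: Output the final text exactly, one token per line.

Hunk 1: at line 6 remove [smqp,bcrhr] add [xxsy,ihvp] -> 13 lines: ouna fth frj dvyja jxmdc ule hgp xxsy ihvp icb nji gloui kgc
Hunk 2: at line 4 remove [ule,hgp,xxsy] add [hpbi,tahma] -> 12 lines: ouna fth frj dvyja jxmdc hpbi tahma ihvp icb nji gloui kgc
Hunk 3: at line 1 remove [frj,dvyja,jxmdc] add [mrorm] -> 10 lines: ouna fth mrorm hpbi tahma ihvp icb nji gloui kgc

Answer: ouna
fth
mrorm
hpbi
tahma
ihvp
icb
nji
gloui
kgc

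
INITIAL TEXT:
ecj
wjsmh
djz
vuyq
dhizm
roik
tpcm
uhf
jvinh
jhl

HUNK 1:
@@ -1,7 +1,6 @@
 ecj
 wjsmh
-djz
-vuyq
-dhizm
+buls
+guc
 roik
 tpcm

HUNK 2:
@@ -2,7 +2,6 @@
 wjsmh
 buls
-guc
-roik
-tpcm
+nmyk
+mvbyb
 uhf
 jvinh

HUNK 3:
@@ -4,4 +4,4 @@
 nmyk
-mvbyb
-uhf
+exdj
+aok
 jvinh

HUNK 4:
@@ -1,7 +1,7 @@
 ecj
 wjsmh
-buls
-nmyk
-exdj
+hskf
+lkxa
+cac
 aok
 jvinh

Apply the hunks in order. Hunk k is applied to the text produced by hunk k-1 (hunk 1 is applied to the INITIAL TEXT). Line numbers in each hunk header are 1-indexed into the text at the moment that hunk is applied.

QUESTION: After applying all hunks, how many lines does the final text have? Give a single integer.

Answer: 8

Derivation:
Hunk 1: at line 1 remove [djz,vuyq,dhizm] add [buls,guc] -> 9 lines: ecj wjsmh buls guc roik tpcm uhf jvinh jhl
Hunk 2: at line 2 remove [guc,roik,tpcm] add [nmyk,mvbyb] -> 8 lines: ecj wjsmh buls nmyk mvbyb uhf jvinh jhl
Hunk 3: at line 4 remove [mvbyb,uhf] add [exdj,aok] -> 8 lines: ecj wjsmh buls nmyk exdj aok jvinh jhl
Hunk 4: at line 1 remove [buls,nmyk,exdj] add [hskf,lkxa,cac] -> 8 lines: ecj wjsmh hskf lkxa cac aok jvinh jhl
Final line count: 8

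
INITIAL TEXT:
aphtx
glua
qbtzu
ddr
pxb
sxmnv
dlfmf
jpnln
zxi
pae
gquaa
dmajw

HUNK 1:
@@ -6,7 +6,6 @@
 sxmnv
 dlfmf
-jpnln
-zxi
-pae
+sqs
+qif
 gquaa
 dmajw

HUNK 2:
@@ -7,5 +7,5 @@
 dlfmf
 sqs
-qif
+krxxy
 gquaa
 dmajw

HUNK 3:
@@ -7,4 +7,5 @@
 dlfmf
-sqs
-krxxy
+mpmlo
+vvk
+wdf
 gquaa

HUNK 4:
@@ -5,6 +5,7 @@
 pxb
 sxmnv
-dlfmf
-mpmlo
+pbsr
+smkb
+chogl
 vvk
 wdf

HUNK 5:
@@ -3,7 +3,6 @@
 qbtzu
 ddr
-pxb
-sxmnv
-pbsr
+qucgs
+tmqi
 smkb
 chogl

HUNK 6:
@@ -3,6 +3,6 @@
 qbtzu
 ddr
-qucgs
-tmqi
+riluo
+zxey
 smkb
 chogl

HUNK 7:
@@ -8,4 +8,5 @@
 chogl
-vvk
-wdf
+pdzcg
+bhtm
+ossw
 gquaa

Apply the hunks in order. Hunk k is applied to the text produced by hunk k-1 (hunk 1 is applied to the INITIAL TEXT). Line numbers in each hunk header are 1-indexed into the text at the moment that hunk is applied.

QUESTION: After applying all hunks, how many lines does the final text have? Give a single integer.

Answer: 13

Derivation:
Hunk 1: at line 6 remove [jpnln,zxi,pae] add [sqs,qif] -> 11 lines: aphtx glua qbtzu ddr pxb sxmnv dlfmf sqs qif gquaa dmajw
Hunk 2: at line 7 remove [qif] add [krxxy] -> 11 lines: aphtx glua qbtzu ddr pxb sxmnv dlfmf sqs krxxy gquaa dmajw
Hunk 3: at line 7 remove [sqs,krxxy] add [mpmlo,vvk,wdf] -> 12 lines: aphtx glua qbtzu ddr pxb sxmnv dlfmf mpmlo vvk wdf gquaa dmajw
Hunk 4: at line 5 remove [dlfmf,mpmlo] add [pbsr,smkb,chogl] -> 13 lines: aphtx glua qbtzu ddr pxb sxmnv pbsr smkb chogl vvk wdf gquaa dmajw
Hunk 5: at line 3 remove [pxb,sxmnv,pbsr] add [qucgs,tmqi] -> 12 lines: aphtx glua qbtzu ddr qucgs tmqi smkb chogl vvk wdf gquaa dmajw
Hunk 6: at line 3 remove [qucgs,tmqi] add [riluo,zxey] -> 12 lines: aphtx glua qbtzu ddr riluo zxey smkb chogl vvk wdf gquaa dmajw
Hunk 7: at line 8 remove [vvk,wdf] add [pdzcg,bhtm,ossw] -> 13 lines: aphtx glua qbtzu ddr riluo zxey smkb chogl pdzcg bhtm ossw gquaa dmajw
Final line count: 13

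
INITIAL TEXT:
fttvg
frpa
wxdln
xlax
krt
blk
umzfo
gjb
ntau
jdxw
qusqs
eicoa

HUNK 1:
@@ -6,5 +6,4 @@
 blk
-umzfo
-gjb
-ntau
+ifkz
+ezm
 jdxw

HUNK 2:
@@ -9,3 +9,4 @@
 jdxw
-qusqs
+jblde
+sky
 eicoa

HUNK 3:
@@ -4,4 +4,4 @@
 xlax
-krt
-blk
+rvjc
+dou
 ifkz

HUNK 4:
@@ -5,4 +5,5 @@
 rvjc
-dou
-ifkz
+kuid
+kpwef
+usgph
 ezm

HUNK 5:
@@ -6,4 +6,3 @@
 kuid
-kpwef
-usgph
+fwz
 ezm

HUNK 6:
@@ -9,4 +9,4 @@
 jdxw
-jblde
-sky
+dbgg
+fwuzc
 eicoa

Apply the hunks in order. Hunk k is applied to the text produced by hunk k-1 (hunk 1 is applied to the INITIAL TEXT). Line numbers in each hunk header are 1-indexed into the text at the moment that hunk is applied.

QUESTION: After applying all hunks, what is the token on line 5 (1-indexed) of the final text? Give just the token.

Answer: rvjc

Derivation:
Hunk 1: at line 6 remove [umzfo,gjb,ntau] add [ifkz,ezm] -> 11 lines: fttvg frpa wxdln xlax krt blk ifkz ezm jdxw qusqs eicoa
Hunk 2: at line 9 remove [qusqs] add [jblde,sky] -> 12 lines: fttvg frpa wxdln xlax krt blk ifkz ezm jdxw jblde sky eicoa
Hunk 3: at line 4 remove [krt,blk] add [rvjc,dou] -> 12 lines: fttvg frpa wxdln xlax rvjc dou ifkz ezm jdxw jblde sky eicoa
Hunk 4: at line 5 remove [dou,ifkz] add [kuid,kpwef,usgph] -> 13 lines: fttvg frpa wxdln xlax rvjc kuid kpwef usgph ezm jdxw jblde sky eicoa
Hunk 5: at line 6 remove [kpwef,usgph] add [fwz] -> 12 lines: fttvg frpa wxdln xlax rvjc kuid fwz ezm jdxw jblde sky eicoa
Hunk 6: at line 9 remove [jblde,sky] add [dbgg,fwuzc] -> 12 lines: fttvg frpa wxdln xlax rvjc kuid fwz ezm jdxw dbgg fwuzc eicoa
Final line 5: rvjc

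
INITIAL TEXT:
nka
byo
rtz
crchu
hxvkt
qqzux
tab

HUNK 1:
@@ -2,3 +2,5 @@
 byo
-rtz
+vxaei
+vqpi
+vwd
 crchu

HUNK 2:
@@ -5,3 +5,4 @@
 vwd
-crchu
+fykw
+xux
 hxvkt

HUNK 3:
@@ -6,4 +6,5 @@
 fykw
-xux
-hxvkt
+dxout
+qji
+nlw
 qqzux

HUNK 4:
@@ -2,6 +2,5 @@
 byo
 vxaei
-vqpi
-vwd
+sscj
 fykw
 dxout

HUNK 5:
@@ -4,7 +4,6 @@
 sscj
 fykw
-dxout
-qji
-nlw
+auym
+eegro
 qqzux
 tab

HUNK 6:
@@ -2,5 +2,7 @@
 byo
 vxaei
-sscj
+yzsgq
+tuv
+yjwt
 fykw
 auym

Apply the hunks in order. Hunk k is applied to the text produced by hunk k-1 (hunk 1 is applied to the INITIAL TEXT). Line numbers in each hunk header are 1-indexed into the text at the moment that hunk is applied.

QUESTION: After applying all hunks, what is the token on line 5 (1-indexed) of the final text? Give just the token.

Answer: tuv

Derivation:
Hunk 1: at line 2 remove [rtz] add [vxaei,vqpi,vwd] -> 9 lines: nka byo vxaei vqpi vwd crchu hxvkt qqzux tab
Hunk 2: at line 5 remove [crchu] add [fykw,xux] -> 10 lines: nka byo vxaei vqpi vwd fykw xux hxvkt qqzux tab
Hunk 3: at line 6 remove [xux,hxvkt] add [dxout,qji,nlw] -> 11 lines: nka byo vxaei vqpi vwd fykw dxout qji nlw qqzux tab
Hunk 4: at line 2 remove [vqpi,vwd] add [sscj] -> 10 lines: nka byo vxaei sscj fykw dxout qji nlw qqzux tab
Hunk 5: at line 4 remove [dxout,qji,nlw] add [auym,eegro] -> 9 lines: nka byo vxaei sscj fykw auym eegro qqzux tab
Hunk 6: at line 2 remove [sscj] add [yzsgq,tuv,yjwt] -> 11 lines: nka byo vxaei yzsgq tuv yjwt fykw auym eegro qqzux tab
Final line 5: tuv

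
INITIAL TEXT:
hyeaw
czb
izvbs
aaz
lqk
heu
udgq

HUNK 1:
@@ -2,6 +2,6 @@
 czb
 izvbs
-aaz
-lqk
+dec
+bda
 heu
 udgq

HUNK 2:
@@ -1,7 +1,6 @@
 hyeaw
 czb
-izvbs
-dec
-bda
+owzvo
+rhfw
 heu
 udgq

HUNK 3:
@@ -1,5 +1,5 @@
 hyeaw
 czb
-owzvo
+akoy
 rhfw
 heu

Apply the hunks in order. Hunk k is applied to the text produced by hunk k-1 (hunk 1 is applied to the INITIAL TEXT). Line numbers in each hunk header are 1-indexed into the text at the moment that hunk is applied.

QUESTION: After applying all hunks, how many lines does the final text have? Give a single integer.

Answer: 6

Derivation:
Hunk 1: at line 2 remove [aaz,lqk] add [dec,bda] -> 7 lines: hyeaw czb izvbs dec bda heu udgq
Hunk 2: at line 1 remove [izvbs,dec,bda] add [owzvo,rhfw] -> 6 lines: hyeaw czb owzvo rhfw heu udgq
Hunk 3: at line 1 remove [owzvo] add [akoy] -> 6 lines: hyeaw czb akoy rhfw heu udgq
Final line count: 6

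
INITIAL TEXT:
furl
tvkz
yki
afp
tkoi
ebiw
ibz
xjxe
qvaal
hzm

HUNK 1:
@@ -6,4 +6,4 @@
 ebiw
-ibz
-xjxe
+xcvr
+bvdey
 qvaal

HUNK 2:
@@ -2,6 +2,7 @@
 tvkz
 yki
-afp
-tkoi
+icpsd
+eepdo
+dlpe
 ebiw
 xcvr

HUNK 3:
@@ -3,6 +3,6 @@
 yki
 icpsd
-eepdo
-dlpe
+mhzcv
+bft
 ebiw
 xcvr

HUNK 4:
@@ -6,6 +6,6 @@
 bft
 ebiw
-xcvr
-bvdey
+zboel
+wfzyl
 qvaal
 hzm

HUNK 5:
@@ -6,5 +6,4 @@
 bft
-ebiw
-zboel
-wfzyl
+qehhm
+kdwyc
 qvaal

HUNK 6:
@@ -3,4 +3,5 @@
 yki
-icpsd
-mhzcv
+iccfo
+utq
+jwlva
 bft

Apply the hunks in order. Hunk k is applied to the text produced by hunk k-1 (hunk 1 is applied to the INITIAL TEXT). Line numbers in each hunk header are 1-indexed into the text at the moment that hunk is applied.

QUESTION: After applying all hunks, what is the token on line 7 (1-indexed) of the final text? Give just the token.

Hunk 1: at line 6 remove [ibz,xjxe] add [xcvr,bvdey] -> 10 lines: furl tvkz yki afp tkoi ebiw xcvr bvdey qvaal hzm
Hunk 2: at line 2 remove [afp,tkoi] add [icpsd,eepdo,dlpe] -> 11 lines: furl tvkz yki icpsd eepdo dlpe ebiw xcvr bvdey qvaal hzm
Hunk 3: at line 3 remove [eepdo,dlpe] add [mhzcv,bft] -> 11 lines: furl tvkz yki icpsd mhzcv bft ebiw xcvr bvdey qvaal hzm
Hunk 4: at line 6 remove [xcvr,bvdey] add [zboel,wfzyl] -> 11 lines: furl tvkz yki icpsd mhzcv bft ebiw zboel wfzyl qvaal hzm
Hunk 5: at line 6 remove [ebiw,zboel,wfzyl] add [qehhm,kdwyc] -> 10 lines: furl tvkz yki icpsd mhzcv bft qehhm kdwyc qvaal hzm
Hunk 6: at line 3 remove [icpsd,mhzcv] add [iccfo,utq,jwlva] -> 11 lines: furl tvkz yki iccfo utq jwlva bft qehhm kdwyc qvaal hzm
Final line 7: bft

Answer: bft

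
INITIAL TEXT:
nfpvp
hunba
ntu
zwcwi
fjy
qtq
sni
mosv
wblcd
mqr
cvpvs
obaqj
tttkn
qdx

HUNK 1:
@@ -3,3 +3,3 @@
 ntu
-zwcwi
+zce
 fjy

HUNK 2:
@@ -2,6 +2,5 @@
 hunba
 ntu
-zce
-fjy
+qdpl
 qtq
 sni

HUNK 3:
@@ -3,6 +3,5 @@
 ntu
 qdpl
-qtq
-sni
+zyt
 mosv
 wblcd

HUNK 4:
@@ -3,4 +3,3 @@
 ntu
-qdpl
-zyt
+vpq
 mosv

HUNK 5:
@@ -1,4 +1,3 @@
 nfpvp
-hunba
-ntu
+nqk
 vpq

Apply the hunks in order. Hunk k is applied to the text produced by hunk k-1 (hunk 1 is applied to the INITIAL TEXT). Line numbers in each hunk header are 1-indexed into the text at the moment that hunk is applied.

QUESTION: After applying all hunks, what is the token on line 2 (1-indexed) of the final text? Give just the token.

Hunk 1: at line 3 remove [zwcwi] add [zce] -> 14 lines: nfpvp hunba ntu zce fjy qtq sni mosv wblcd mqr cvpvs obaqj tttkn qdx
Hunk 2: at line 2 remove [zce,fjy] add [qdpl] -> 13 lines: nfpvp hunba ntu qdpl qtq sni mosv wblcd mqr cvpvs obaqj tttkn qdx
Hunk 3: at line 3 remove [qtq,sni] add [zyt] -> 12 lines: nfpvp hunba ntu qdpl zyt mosv wblcd mqr cvpvs obaqj tttkn qdx
Hunk 4: at line 3 remove [qdpl,zyt] add [vpq] -> 11 lines: nfpvp hunba ntu vpq mosv wblcd mqr cvpvs obaqj tttkn qdx
Hunk 5: at line 1 remove [hunba,ntu] add [nqk] -> 10 lines: nfpvp nqk vpq mosv wblcd mqr cvpvs obaqj tttkn qdx
Final line 2: nqk

Answer: nqk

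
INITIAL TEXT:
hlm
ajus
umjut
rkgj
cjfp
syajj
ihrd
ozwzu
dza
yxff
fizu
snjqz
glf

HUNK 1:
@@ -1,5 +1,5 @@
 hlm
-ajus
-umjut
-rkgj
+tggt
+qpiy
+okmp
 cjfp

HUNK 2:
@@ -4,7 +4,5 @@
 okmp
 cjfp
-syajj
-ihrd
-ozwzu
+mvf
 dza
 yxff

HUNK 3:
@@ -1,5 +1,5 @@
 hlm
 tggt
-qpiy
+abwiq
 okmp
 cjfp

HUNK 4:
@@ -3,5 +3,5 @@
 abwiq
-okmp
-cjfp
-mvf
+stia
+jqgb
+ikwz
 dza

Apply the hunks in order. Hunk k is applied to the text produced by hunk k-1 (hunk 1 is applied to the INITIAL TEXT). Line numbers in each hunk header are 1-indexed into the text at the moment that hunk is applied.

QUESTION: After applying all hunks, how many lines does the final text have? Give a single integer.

Answer: 11

Derivation:
Hunk 1: at line 1 remove [ajus,umjut,rkgj] add [tggt,qpiy,okmp] -> 13 lines: hlm tggt qpiy okmp cjfp syajj ihrd ozwzu dza yxff fizu snjqz glf
Hunk 2: at line 4 remove [syajj,ihrd,ozwzu] add [mvf] -> 11 lines: hlm tggt qpiy okmp cjfp mvf dza yxff fizu snjqz glf
Hunk 3: at line 1 remove [qpiy] add [abwiq] -> 11 lines: hlm tggt abwiq okmp cjfp mvf dza yxff fizu snjqz glf
Hunk 4: at line 3 remove [okmp,cjfp,mvf] add [stia,jqgb,ikwz] -> 11 lines: hlm tggt abwiq stia jqgb ikwz dza yxff fizu snjqz glf
Final line count: 11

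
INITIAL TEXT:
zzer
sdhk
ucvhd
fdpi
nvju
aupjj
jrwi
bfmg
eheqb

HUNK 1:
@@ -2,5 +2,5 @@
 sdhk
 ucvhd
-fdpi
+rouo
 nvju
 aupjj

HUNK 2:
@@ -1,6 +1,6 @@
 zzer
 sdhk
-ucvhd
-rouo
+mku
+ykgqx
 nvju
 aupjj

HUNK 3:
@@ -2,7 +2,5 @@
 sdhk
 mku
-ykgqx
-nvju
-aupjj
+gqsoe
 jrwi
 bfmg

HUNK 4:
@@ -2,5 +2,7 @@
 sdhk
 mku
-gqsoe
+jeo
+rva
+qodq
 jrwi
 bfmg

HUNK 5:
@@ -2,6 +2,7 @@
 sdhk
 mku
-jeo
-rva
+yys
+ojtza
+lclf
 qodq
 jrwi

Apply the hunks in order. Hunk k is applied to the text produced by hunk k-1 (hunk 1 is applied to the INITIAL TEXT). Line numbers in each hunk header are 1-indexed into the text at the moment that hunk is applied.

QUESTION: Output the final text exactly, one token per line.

Answer: zzer
sdhk
mku
yys
ojtza
lclf
qodq
jrwi
bfmg
eheqb

Derivation:
Hunk 1: at line 2 remove [fdpi] add [rouo] -> 9 lines: zzer sdhk ucvhd rouo nvju aupjj jrwi bfmg eheqb
Hunk 2: at line 1 remove [ucvhd,rouo] add [mku,ykgqx] -> 9 lines: zzer sdhk mku ykgqx nvju aupjj jrwi bfmg eheqb
Hunk 3: at line 2 remove [ykgqx,nvju,aupjj] add [gqsoe] -> 7 lines: zzer sdhk mku gqsoe jrwi bfmg eheqb
Hunk 4: at line 2 remove [gqsoe] add [jeo,rva,qodq] -> 9 lines: zzer sdhk mku jeo rva qodq jrwi bfmg eheqb
Hunk 5: at line 2 remove [jeo,rva] add [yys,ojtza,lclf] -> 10 lines: zzer sdhk mku yys ojtza lclf qodq jrwi bfmg eheqb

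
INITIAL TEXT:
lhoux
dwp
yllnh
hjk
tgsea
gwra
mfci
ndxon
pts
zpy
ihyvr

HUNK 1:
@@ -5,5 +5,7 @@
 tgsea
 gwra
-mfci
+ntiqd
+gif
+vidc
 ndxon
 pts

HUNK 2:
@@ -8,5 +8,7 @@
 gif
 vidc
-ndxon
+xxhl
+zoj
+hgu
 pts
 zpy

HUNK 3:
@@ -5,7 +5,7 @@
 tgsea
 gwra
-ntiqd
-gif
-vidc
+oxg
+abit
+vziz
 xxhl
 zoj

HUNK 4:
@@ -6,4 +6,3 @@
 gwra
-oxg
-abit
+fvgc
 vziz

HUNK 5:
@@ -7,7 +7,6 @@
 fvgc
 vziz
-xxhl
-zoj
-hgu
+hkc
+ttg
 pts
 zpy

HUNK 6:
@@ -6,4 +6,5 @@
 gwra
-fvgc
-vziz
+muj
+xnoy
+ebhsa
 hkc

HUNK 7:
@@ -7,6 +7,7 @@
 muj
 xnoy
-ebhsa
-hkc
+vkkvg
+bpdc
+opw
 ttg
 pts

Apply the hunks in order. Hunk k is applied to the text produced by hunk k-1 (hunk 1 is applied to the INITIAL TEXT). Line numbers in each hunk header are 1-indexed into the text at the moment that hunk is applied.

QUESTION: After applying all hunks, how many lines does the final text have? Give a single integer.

Answer: 15

Derivation:
Hunk 1: at line 5 remove [mfci] add [ntiqd,gif,vidc] -> 13 lines: lhoux dwp yllnh hjk tgsea gwra ntiqd gif vidc ndxon pts zpy ihyvr
Hunk 2: at line 8 remove [ndxon] add [xxhl,zoj,hgu] -> 15 lines: lhoux dwp yllnh hjk tgsea gwra ntiqd gif vidc xxhl zoj hgu pts zpy ihyvr
Hunk 3: at line 5 remove [ntiqd,gif,vidc] add [oxg,abit,vziz] -> 15 lines: lhoux dwp yllnh hjk tgsea gwra oxg abit vziz xxhl zoj hgu pts zpy ihyvr
Hunk 4: at line 6 remove [oxg,abit] add [fvgc] -> 14 lines: lhoux dwp yllnh hjk tgsea gwra fvgc vziz xxhl zoj hgu pts zpy ihyvr
Hunk 5: at line 7 remove [xxhl,zoj,hgu] add [hkc,ttg] -> 13 lines: lhoux dwp yllnh hjk tgsea gwra fvgc vziz hkc ttg pts zpy ihyvr
Hunk 6: at line 6 remove [fvgc,vziz] add [muj,xnoy,ebhsa] -> 14 lines: lhoux dwp yllnh hjk tgsea gwra muj xnoy ebhsa hkc ttg pts zpy ihyvr
Hunk 7: at line 7 remove [ebhsa,hkc] add [vkkvg,bpdc,opw] -> 15 lines: lhoux dwp yllnh hjk tgsea gwra muj xnoy vkkvg bpdc opw ttg pts zpy ihyvr
Final line count: 15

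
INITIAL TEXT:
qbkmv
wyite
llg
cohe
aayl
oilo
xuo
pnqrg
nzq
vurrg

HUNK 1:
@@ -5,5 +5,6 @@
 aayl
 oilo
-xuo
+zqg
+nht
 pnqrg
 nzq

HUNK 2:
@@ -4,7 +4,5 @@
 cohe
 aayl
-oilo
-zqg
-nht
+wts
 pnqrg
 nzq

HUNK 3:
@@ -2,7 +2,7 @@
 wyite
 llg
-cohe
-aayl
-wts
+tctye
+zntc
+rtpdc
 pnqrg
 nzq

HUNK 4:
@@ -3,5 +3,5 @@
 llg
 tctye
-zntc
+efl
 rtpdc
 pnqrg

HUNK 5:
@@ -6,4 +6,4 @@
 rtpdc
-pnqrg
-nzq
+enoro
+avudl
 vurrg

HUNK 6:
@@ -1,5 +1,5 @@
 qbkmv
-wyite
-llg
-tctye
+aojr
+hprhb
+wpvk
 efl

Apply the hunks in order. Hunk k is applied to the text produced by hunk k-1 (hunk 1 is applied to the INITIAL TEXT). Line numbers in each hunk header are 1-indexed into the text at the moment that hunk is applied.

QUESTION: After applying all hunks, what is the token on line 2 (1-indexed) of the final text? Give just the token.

Hunk 1: at line 5 remove [xuo] add [zqg,nht] -> 11 lines: qbkmv wyite llg cohe aayl oilo zqg nht pnqrg nzq vurrg
Hunk 2: at line 4 remove [oilo,zqg,nht] add [wts] -> 9 lines: qbkmv wyite llg cohe aayl wts pnqrg nzq vurrg
Hunk 3: at line 2 remove [cohe,aayl,wts] add [tctye,zntc,rtpdc] -> 9 lines: qbkmv wyite llg tctye zntc rtpdc pnqrg nzq vurrg
Hunk 4: at line 3 remove [zntc] add [efl] -> 9 lines: qbkmv wyite llg tctye efl rtpdc pnqrg nzq vurrg
Hunk 5: at line 6 remove [pnqrg,nzq] add [enoro,avudl] -> 9 lines: qbkmv wyite llg tctye efl rtpdc enoro avudl vurrg
Hunk 6: at line 1 remove [wyite,llg,tctye] add [aojr,hprhb,wpvk] -> 9 lines: qbkmv aojr hprhb wpvk efl rtpdc enoro avudl vurrg
Final line 2: aojr

Answer: aojr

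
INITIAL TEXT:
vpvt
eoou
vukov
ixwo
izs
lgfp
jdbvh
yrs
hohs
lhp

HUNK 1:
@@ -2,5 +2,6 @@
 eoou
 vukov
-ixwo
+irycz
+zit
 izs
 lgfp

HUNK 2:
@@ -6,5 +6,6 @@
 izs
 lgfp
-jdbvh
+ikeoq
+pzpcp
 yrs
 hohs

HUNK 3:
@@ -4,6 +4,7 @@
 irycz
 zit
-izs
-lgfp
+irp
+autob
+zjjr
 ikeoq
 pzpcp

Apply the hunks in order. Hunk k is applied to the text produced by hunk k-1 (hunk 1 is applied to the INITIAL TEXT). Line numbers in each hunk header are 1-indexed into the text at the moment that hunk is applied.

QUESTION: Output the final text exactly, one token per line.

Answer: vpvt
eoou
vukov
irycz
zit
irp
autob
zjjr
ikeoq
pzpcp
yrs
hohs
lhp

Derivation:
Hunk 1: at line 2 remove [ixwo] add [irycz,zit] -> 11 lines: vpvt eoou vukov irycz zit izs lgfp jdbvh yrs hohs lhp
Hunk 2: at line 6 remove [jdbvh] add [ikeoq,pzpcp] -> 12 lines: vpvt eoou vukov irycz zit izs lgfp ikeoq pzpcp yrs hohs lhp
Hunk 3: at line 4 remove [izs,lgfp] add [irp,autob,zjjr] -> 13 lines: vpvt eoou vukov irycz zit irp autob zjjr ikeoq pzpcp yrs hohs lhp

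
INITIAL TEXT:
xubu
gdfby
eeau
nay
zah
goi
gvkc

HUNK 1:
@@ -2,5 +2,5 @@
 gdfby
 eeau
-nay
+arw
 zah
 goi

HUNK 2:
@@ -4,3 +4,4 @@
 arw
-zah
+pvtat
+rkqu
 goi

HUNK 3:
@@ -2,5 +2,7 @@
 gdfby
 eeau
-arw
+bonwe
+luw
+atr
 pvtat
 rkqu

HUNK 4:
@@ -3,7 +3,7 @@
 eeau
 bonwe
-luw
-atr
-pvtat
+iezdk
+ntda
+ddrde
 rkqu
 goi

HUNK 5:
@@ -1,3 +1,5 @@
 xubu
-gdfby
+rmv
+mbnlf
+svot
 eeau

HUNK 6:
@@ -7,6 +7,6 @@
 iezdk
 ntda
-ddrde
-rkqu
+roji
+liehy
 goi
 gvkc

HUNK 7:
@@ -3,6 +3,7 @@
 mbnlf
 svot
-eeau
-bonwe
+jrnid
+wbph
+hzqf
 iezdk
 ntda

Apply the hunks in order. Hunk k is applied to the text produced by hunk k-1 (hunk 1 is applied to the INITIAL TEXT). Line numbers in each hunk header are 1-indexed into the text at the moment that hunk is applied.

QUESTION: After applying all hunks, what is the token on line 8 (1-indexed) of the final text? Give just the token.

Hunk 1: at line 2 remove [nay] add [arw] -> 7 lines: xubu gdfby eeau arw zah goi gvkc
Hunk 2: at line 4 remove [zah] add [pvtat,rkqu] -> 8 lines: xubu gdfby eeau arw pvtat rkqu goi gvkc
Hunk 3: at line 2 remove [arw] add [bonwe,luw,atr] -> 10 lines: xubu gdfby eeau bonwe luw atr pvtat rkqu goi gvkc
Hunk 4: at line 3 remove [luw,atr,pvtat] add [iezdk,ntda,ddrde] -> 10 lines: xubu gdfby eeau bonwe iezdk ntda ddrde rkqu goi gvkc
Hunk 5: at line 1 remove [gdfby] add [rmv,mbnlf,svot] -> 12 lines: xubu rmv mbnlf svot eeau bonwe iezdk ntda ddrde rkqu goi gvkc
Hunk 6: at line 7 remove [ddrde,rkqu] add [roji,liehy] -> 12 lines: xubu rmv mbnlf svot eeau bonwe iezdk ntda roji liehy goi gvkc
Hunk 7: at line 3 remove [eeau,bonwe] add [jrnid,wbph,hzqf] -> 13 lines: xubu rmv mbnlf svot jrnid wbph hzqf iezdk ntda roji liehy goi gvkc
Final line 8: iezdk

Answer: iezdk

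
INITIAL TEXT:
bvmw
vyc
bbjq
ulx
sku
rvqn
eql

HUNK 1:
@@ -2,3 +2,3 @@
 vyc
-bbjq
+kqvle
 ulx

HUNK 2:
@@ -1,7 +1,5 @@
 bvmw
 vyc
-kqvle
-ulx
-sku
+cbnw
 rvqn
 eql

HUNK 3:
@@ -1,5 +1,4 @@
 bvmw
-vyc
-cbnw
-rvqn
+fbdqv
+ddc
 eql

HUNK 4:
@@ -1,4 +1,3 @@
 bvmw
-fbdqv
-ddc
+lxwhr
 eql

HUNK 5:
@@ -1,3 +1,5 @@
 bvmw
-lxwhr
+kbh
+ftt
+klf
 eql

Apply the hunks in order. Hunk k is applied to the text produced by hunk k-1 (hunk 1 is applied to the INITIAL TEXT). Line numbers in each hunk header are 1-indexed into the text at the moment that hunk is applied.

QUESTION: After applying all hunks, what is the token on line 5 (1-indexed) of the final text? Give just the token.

Hunk 1: at line 2 remove [bbjq] add [kqvle] -> 7 lines: bvmw vyc kqvle ulx sku rvqn eql
Hunk 2: at line 1 remove [kqvle,ulx,sku] add [cbnw] -> 5 lines: bvmw vyc cbnw rvqn eql
Hunk 3: at line 1 remove [vyc,cbnw,rvqn] add [fbdqv,ddc] -> 4 lines: bvmw fbdqv ddc eql
Hunk 4: at line 1 remove [fbdqv,ddc] add [lxwhr] -> 3 lines: bvmw lxwhr eql
Hunk 5: at line 1 remove [lxwhr] add [kbh,ftt,klf] -> 5 lines: bvmw kbh ftt klf eql
Final line 5: eql

Answer: eql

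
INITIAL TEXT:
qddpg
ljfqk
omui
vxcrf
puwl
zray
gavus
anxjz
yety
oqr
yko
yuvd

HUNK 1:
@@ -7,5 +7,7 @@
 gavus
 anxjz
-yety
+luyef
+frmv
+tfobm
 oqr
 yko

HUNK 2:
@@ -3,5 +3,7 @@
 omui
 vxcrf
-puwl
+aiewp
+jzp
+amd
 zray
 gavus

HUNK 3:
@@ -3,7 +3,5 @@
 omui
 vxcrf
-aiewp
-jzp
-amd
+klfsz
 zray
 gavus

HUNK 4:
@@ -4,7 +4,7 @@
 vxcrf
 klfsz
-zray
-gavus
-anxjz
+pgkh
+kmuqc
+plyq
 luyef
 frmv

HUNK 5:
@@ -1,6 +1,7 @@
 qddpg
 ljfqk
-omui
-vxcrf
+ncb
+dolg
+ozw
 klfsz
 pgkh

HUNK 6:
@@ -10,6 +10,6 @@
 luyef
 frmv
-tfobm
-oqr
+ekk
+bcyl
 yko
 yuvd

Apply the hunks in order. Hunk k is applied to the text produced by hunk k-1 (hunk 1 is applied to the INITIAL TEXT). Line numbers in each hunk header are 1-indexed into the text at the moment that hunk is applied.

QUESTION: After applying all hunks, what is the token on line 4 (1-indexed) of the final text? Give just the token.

Hunk 1: at line 7 remove [yety] add [luyef,frmv,tfobm] -> 14 lines: qddpg ljfqk omui vxcrf puwl zray gavus anxjz luyef frmv tfobm oqr yko yuvd
Hunk 2: at line 3 remove [puwl] add [aiewp,jzp,amd] -> 16 lines: qddpg ljfqk omui vxcrf aiewp jzp amd zray gavus anxjz luyef frmv tfobm oqr yko yuvd
Hunk 3: at line 3 remove [aiewp,jzp,amd] add [klfsz] -> 14 lines: qddpg ljfqk omui vxcrf klfsz zray gavus anxjz luyef frmv tfobm oqr yko yuvd
Hunk 4: at line 4 remove [zray,gavus,anxjz] add [pgkh,kmuqc,plyq] -> 14 lines: qddpg ljfqk omui vxcrf klfsz pgkh kmuqc plyq luyef frmv tfobm oqr yko yuvd
Hunk 5: at line 1 remove [omui,vxcrf] add [ncb,dolg,ozw] -> 15 lines: qddpg ljfqk ncb dolg ozw klfsz pgkh kmuqc plyq luyef frmv tfobm oqr yko yuvd
Hunk 6: at line 10 remove [tfobm,oqr] add [ekk,bcyl] -> 15 lines: qddpg ljfqk ncb dolg ozw klfsz pgkh kmuqc plyq luyef frmv ekk bcyl yko yuvd
Final line 4: dolg

Answer: dolg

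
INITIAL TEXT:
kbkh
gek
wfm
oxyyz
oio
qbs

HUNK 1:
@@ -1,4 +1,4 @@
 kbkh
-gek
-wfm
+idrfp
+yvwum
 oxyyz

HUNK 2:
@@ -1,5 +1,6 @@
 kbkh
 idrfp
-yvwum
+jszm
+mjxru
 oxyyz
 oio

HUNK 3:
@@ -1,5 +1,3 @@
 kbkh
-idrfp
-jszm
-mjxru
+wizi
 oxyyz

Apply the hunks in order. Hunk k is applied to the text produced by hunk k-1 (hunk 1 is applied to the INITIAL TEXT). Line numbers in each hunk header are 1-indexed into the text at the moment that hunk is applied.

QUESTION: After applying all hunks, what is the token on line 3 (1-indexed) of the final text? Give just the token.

Answer: oxyyz

Derivation:
Hunk 1: at line 1 remove [gek,wfm] add [idrfp,yvwum] -> 6 lines: kbkh idrfp yvwum oxyyz oio qbs
Hunk 2: at line 1 remove [yvwum] add [jszm,mjxru] -> 7 lines: kbkh idrfp jszm mjxru oxyyz oio qbs
Hunk 3: at line 1 remove [idrfp,jszm,mjxru] add [wizi] -> 5 lines: kbkh wizi oxyyz oio qbs
Final line 3: oxyyz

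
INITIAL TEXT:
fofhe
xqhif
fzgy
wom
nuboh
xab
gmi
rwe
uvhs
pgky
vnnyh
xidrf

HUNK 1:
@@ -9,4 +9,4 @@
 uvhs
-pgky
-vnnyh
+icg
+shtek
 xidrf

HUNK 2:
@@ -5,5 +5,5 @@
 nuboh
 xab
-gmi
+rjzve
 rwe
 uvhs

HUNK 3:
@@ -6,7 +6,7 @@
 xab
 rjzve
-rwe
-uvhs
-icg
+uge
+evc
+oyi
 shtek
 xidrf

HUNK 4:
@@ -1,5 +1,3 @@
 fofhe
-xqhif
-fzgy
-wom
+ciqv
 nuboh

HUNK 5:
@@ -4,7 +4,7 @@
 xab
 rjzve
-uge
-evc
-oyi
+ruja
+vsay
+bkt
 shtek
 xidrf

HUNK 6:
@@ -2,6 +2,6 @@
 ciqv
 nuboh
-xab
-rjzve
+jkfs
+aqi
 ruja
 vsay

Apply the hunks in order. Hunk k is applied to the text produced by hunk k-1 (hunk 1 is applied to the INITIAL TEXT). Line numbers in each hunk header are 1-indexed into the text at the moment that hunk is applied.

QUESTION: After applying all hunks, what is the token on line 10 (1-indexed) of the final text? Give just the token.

Answer: xidrf

Derivation:
Hunk 1: at line 9 remove [pgky,vnnyh] add [icg,shtek] -> 12 lines: fofhe xqhif fzgy wom nuboh xab gmi rwe uvhs icg shtek xidrf
Hunk 2: at line 5 remove [gmi] add [rjzve] -> 12 lines: fofhe xqhif fzgy wom nuboh xab rjzve rwe uvhs icg shtek xidrf
Hunk 3: at line 6 remove [rwe,uvhs,icg] add [uge,evc,oyi] -> 12 lines: fofhe xqhif fzgy wom nuboh xab rjzve uge evc oyi shtek xidrf
Hunk 4: at line 1 remove [xqhif,fzgy,wom] add [ciqv] -> 10 lines: fofhe ciqv nuboh xab rjzve uge evc oyi shtek xidrf
Hunk 5: at line 4 remove [uge,evc,oyi] add [ruja,vsay,bkt] -> 10 lines: fofhe ciqv nuboh xab rjzve ruja vsay bkt shtek xidrf
Hunk 6: at line 2 remove [xab,rjzve] add [jkfs,aqi] -> 10 lines: fofhe ciqv nuboh jkfs aqi ruja vsay bkt shtek xidrf
Final line 10: xidrf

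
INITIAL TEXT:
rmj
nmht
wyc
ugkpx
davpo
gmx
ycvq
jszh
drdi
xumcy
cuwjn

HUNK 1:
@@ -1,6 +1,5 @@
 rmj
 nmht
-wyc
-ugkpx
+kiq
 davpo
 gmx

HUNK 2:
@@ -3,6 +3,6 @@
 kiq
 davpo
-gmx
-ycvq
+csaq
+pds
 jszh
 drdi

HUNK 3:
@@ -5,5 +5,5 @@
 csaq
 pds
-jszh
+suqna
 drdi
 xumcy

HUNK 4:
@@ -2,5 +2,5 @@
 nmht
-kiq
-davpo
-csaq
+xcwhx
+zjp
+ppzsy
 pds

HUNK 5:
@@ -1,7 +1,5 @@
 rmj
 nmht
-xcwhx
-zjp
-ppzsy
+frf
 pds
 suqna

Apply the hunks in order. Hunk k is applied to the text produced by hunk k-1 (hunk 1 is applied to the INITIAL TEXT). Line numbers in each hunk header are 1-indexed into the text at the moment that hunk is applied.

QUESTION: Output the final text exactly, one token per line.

Hunk 1: at line 1 remove [wyc,ugkpx] add [kiq] -> 10 lines: rmj nmht kiq davpo gmx ycvq jszh drdi xumcy cuwjn
Hunk 2: at line 3 remove [gmx,ycvq] add [csaq,pds] -> 10 lines: rmj nmht kiq davpo csaq pds jszh drdi xumcy cuwjn
Hunk 3: at line 5 remove [jszh] add [suqna] -> 10 lines: rmj nmht kiq davpo csaq pds suqna drdi xumcy cuwjn
Hunk 4: at line 2 remove [kiq,davpo,csaq] add [xcwhx,zjp,ppzsy] -> 10 lines: rmj nmht xcwhx zjp ppzsy pds suqna drdi xumcy cuwjn
Hunk 5: at line 1 remove [xcwhx,zjp,ppzsy] add [frf] -> 8 lines: rmj nmht frf pds suqna drdi xumcy cuwjn

Answer: rmj
nmht
frf
pds
suqna
drdi
xumcy
cuwjn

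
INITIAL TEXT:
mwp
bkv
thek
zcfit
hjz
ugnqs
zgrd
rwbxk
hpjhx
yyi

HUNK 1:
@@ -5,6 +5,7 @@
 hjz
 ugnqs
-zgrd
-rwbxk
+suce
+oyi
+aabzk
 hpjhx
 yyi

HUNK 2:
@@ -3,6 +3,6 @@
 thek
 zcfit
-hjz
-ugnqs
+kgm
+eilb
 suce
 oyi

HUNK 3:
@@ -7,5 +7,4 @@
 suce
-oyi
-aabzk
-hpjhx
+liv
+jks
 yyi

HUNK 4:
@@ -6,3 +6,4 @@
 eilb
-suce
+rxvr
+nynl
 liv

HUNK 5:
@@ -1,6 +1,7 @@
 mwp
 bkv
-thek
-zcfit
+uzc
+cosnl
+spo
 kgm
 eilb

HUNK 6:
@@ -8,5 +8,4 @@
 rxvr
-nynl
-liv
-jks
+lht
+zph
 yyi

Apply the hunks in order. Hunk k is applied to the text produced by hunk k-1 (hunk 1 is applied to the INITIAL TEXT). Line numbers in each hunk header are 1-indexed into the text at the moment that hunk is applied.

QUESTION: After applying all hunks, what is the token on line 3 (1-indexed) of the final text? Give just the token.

Hunk 1: at line 5 remove [zgrd,rwbxk] add [suce,oyi,aabzk] -> 11 lines: mwp bkv thek zcfit hjz ugnqs suce oyi aabzk hpjhx yyi
Hunk 2: at line 3 remove [hjz,ugnqs] add [kgm,eilb] -> 11 lines: mwp bkv thek zcfit kgm eilb suce oyi aabzk hpjhx yyi
Hunk 3: at line 7 remove [oyi,aabzk,hpjhx] add [liv,jks] -> 10 lines: mwp bkv thek zcfit kgm eilb suce liv jks yyi
Hunk 4: at line 6 remove [suce] add [rxvr,nynl] -> 11 lines: mwp bkv thek zcfit kgm eilb rxvr nynl liv jks yyi
Hunk 5: at line 1 remove [thek,zcfit] add [uzc,cosnl,spo] -> 12 lines: mwp bkv uzc cosnl spo kgm eilb rxvr nynl liv jks yyi
Hunk 6: at line 8 remove [nynl,liv,jks] add [lht,zph] -> 11 lines: mwp bkv uzc cosnl spo kgm eilb rxvr lht zph yyi
Final line 3: uzc

Answer: uzc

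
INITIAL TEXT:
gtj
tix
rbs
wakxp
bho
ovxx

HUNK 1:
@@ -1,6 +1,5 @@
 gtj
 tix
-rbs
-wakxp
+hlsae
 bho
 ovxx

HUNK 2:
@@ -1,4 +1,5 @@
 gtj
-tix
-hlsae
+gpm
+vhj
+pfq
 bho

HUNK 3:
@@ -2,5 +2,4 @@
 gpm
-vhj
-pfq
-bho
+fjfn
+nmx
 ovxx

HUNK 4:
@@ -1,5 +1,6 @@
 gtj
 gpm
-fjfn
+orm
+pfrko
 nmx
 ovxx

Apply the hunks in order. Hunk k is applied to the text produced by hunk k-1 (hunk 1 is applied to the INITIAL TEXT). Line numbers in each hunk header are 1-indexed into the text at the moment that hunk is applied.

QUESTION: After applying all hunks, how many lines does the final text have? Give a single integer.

Hunk 1: at line 1 remove [rbs,wakxp] add [hlsae] -> 5 lines: gtj tix hlsae bho ovxx
Hunk 2: at line 1 remove [tix,hlsae] add [gpm,vhj,pfq] -> 6 lines: gtj gpm vhj pfq bho ovxx
Hunk 3: at line 2 remove [vhj,pfq,bho] add [fjfn,nmx] -> 5 lines: gtj gpm fjfn nmx ovxx
Hunk 4: at line 1 remove [fjfn] add [orm,pfrko] -> 6 lines: gtj gpm orm pfrko nmx ovxx
Final line count: 6

Answer: 6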